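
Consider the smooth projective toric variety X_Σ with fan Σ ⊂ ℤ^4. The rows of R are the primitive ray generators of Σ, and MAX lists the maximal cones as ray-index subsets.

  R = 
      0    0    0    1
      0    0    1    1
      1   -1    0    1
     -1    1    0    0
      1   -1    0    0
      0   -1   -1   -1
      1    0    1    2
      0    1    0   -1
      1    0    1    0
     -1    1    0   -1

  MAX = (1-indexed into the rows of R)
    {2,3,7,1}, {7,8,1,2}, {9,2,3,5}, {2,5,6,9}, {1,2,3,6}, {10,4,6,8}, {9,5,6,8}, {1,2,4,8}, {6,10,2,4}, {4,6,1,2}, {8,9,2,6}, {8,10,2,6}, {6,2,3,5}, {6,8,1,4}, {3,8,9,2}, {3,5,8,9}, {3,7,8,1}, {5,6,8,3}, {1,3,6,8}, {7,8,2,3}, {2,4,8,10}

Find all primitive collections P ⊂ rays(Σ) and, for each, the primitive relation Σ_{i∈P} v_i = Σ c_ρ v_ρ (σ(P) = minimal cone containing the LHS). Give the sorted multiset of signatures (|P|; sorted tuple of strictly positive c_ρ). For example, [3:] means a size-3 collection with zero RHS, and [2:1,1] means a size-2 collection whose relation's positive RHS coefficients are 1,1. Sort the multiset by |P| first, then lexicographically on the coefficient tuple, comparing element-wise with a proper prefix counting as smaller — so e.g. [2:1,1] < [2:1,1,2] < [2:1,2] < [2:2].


|primitive collections| = 20. Relations:

  P={3,10}:  v_{3} + v_{10} = 0 — sig = [2:]
  P={4,5}:  v_{4} + v_{5} = 0 — sig = [2:]
  P={1,5}:  v_{1} + v_{5} = v_{3} — sig = [2:1]
  P={1,10}:  v_{1} + v_{10} = v_{4} — sig = [2:1]
  P={3,4}:  v_{3} + v_{4} = v_{1} — sig = [2:1]
  P={6,7}:  v_{6} + v_{7} = v_{3} — sig = [2:1]
  P={4,9}:  v_{4} + v_{9} = v_{2} + v_{8} — sig = [2:1,1]
  P={1,9}:  v_{1} + v_{9} = v_{2} + v_{3} + v_{8} — sig = [2:1,1,1]
  P={5,10}:  v_{5} + v_{10} = v_{2} + v_{6} + v_{8} — sig = [2:1,1,1]
  P={7,10}:  v_{7} + v_{10} = v_{1} + v_{2} + v_{8} — sig = [2:1,1,1]
  P={4,7}:  v_{4} + v_{7} = 2·v_{1} + v_{2} + v_{8} — sig = [2:1,1,2]
  P={5,7}:  v_{5} + v_{7} = v_{2} + 2·v_{3} + v_{8} — sig = [2:1,1,2]
  P={9,10}:  v_{9} + v_{10} = 2·v_{2} + v_{6} + 2·v_{8} — sig = [2:1,2,2]
  P={7,9}:  v_{7} + v_{9} = 2·v_{2} + 2·v_{3} + 2·v_{8} — sig = [2:2,2,2]
  P={2,5,8}:  v_{2} + v_{5} + v_{8} = v_{9} — sig = [3:1]
  P={3,6,9}:  v_{3} + v_{6} + v_{9} = 2·v_{5} — sig = [3:2]
  P={1,2,6,8}:  v_{1} + v_{2} + v_{6} + v_{8} = 0 — sig = [4:]
  P={1,2,3,8}:  v_{1} + v_{2} + v_{3} + v_{8} = v_{7} — sig = [4:1]
  P={2,3,6,8}:  v_{2} + v_{3} + v_{6} + v_{8} = v_{5} — sig = [4:1]
  P={2,4,6,8}:  v_{2} + v_{4} + v_{6} + v_{8} = v_{10} — sig = [4:1]

Signatures (|P|; sorted positive RHS coefficients), sorted:
{ [2:] ×2,  [2:1] ×4,  [2:1,1],  [2:1,1,1] ×3,  [2:1,1,2] ×2,  [2:1,2,2],  [2:2,2,2],  [3:1],  [3:2],  [4:],  [4:1] ×3 }


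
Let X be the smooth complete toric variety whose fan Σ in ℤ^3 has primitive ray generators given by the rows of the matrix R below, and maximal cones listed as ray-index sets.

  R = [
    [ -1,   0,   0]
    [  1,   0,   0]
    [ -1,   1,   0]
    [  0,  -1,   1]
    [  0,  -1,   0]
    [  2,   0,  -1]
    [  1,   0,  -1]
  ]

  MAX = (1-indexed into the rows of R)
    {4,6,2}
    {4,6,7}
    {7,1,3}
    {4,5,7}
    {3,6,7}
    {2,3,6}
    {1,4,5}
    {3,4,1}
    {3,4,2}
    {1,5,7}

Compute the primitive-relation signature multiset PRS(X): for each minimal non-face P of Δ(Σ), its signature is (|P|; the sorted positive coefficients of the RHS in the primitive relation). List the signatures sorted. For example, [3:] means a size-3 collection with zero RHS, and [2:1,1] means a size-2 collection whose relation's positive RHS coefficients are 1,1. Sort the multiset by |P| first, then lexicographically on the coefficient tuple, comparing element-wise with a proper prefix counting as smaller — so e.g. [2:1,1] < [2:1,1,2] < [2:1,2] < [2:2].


|primitive collections| = 9. Relations:

  P = {1,2}:  v_{1} + v_{2} = 0  so sig = [2:]
  P = {1,6}:  v_{1} + v_{6} = v_{7}  so sig = [2:1]
  P = {2,7}:  v_{2} + v_{7} = v_{6}  so sig = [2:1]
  P = {3,5}:  v_{3} + v_{5} = v_{1}  so sig = [2:1]
  P = {2,5}:  v_{2} + v_{5} = v_{4} + v_{7}  so sig = [2:1,1]
  P = {5,6}:  v_{5} + v_{6} = v_{4} + 2·v_{7}  so sig = [2:1,2]
  P = {3,4,7}:  v_{3} + v_{4} + v_{7} = 0  so sig = [3:]
  P = {1,4,7}:  v_{1} + v_{4} + v_{7} = v_{5}  so sig = [3:1]
  P = {3,4,6}:  v_{3} + v_{4} + v_{6} = v_{2}  so sig = [3:1]

so the primitive-relation signature multiset is
[[2:], [2:1], [2:1], [2:1], [2:1,1], [2:1,2], [3:], [3:1], [3:1]]


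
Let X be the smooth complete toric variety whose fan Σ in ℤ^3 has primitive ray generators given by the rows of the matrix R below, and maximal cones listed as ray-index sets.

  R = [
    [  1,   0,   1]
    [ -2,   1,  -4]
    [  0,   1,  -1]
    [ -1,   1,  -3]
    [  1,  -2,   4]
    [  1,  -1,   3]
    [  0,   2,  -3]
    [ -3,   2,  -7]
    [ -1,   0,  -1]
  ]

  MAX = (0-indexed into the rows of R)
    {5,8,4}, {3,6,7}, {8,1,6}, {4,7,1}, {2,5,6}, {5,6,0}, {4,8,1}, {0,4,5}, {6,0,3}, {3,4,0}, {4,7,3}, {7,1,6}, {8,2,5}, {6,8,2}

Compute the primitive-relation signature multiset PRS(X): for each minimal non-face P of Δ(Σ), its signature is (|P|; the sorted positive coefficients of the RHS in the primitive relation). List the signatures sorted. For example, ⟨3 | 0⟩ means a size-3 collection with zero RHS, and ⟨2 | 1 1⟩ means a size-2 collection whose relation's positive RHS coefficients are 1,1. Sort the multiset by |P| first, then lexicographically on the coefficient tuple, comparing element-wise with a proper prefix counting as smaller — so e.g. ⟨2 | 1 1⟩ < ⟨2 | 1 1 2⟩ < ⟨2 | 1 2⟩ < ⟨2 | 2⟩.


16 minimal non-faces of Δ(Σ) (on 9 rays):

  P={0,8}:  v_{0} + v_{8} = 0  ⟹  sig = ⟨2 | 0⟩
  P={3,5}:  v_{3} + v_{5} = 0  ⟹  sig = ⟨2 | 0⟩
  P={0,1}:  v_{0} + v_{1} = v_{3}  ⟹  sig = ⟨2 | 1⟩
  P={1,3}:  v_{1} + v_{3} = v_{7}  ⟹  sig = ⟨2 | 1⟩
  P={1,5}:  v_{1} + v_{5} = v_{8}  ⟹  sig = ⟨2 | 1⟩
  P={2,4}:  v_{2} + v_{4} = v_{5}  ⟹  sig = ⟨2 | 1⟩
  P={3,8}:  v_{3} + v_{8} = v_{1}  ⟹  sig = ⟨2 | 1⟩
  P={4,6}:  v_{4} + v_{6} = v_{0}  ⟹  sig = ⟨2 | 1⟩
  P={5,7}:  v_{5} + v_{7} = v_{1}  ⟹  sig = ⟨2 | 1⟩
  P={0,2}:  v_{0} + v_{2} = v_{5} + v_{6}  ⟹  sig = ⟨2 | 1 1⟩
  P={2,3}:  v_{2} + v_{3} = v_{6} + v_{8}  ⟹  sig = ⟨2 | 1 1⟩
  P={2,7}:  v_{2} + v_{7} = v_{1} + v_{6} + v_{8}  ⟹  sig = ⟨2 | 1 1 1⟩
  P={1,2}:  v_{1} + v_{2} = v_{6} + 2·v_{8}  ⟹  sig = ⟨2 | 1 2⟩
  P={0,7}:  v_{0} + v_{7} = 2·v_{3}  ⟹  sig = ⟨2 | 2⟩
  P={7,8}:  v_{7} + v_{8} = 2·v_{1}  ⟹  sig = ⟨2 | 2⟩
  P={5,6,8}:  v_{5} + v_{6} + v_{8} = v_{2}  ⟹  sig = ⟨3 | 1⟩

Signatures (|P|; sorted positive RHS coefficients), sorted:
    ⟨2 | 0⟩
    ⟨2 | 0⟩
    ⟨2 | 1⟩
    ⟨2 | 1⟩
    ⟨2 | 1⟩
    ⟨2 | 1⟩
    ⟨2 | 1⟩
    ⟨2 | 1⟩
    ⟨2 | 1⟩
    ⟨2 | 1 1⟩
    ⟨2 | 1 1⟩
    ⟨2 | 1 1 1⟩
    ⟨2 | 1 2⟩
    ⟨2 | 2⟩
    ⟨2 | 2⟩
    ⟨3 | 1⟩


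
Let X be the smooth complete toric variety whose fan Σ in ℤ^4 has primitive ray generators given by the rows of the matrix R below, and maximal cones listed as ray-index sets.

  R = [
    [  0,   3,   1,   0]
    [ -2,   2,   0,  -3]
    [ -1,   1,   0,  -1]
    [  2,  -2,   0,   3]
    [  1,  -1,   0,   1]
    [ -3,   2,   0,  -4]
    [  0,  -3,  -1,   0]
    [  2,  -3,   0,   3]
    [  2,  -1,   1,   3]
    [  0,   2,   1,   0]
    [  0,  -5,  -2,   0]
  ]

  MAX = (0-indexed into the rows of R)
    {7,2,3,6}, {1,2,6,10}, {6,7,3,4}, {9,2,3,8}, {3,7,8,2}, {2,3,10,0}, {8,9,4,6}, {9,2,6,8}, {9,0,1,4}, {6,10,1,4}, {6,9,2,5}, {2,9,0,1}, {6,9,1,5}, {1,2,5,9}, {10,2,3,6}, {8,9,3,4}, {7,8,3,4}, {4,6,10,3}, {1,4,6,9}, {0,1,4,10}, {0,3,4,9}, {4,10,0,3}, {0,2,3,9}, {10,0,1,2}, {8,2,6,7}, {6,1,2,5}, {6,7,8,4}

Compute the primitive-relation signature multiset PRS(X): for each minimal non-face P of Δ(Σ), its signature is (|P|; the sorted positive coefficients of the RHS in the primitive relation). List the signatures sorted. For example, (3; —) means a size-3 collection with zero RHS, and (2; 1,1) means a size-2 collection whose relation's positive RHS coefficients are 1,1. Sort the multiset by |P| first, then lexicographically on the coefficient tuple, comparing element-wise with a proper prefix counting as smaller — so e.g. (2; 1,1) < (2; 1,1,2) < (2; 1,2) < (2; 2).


20 collections generate NE(X_Σ); each relation:

  P = {0,6}:  v_{0} + v_{6} = 0 ; sig = (2; —)
  P = {1,3}:  v_{1} + v_{3} = 0 ; sig = (2; —)
  P = {2,4}:  v_{2} + v_{4} = 0 ; sig = (2; —)
  P = {7,9}:  v_{7} + v_{9} = v_{8} ; sig = (2; 1)
  P = {9,10}:  v_{9} + v_{10} = v_{6} ; sig = (2; 1)
  P = {0,7}:  v_{0} + v_{7} = v_{3} + v_{9} ; sig = (2; 1,1)
  P = {1,7}:  v_{1} + v_{7} = v_{6} + v_{9} ; sig = (2; 1,1)
  P = {8,10}:  v_{8} + v_{10} = v_{6} + v_{7} ; sig = (2; 1,1)
  P = {0,5}:  v_{0} + v_{5} = v_{1} + v_{2} + v_{9} ; sig = (2; 1,1,1)
  P = {3,5}:  v_{3} + v_{5} = v_{2} + v_{6} + v_{9} ; sig = (2; 1,1,1)
  P = {4,5}:  v_{4} + v_{5} = v_{1} + v_{6} + v_{9} ; sig = (2; 1,1,1)
  P = {5,10}:  v_{5} + v_{10} = v_{1} + v_{2} + 2·v_{6} ; sig = (2; 1,1,2)
  P = {0,8}:  v_{0} + v_{8} = v_{3} + 2·v_{9} ; sig = (2; 1,2)
  P = {1,8}:  v_{1} + v_{8} = v_{6} + 2·v_{9} ; sig = (2; 1,2)
  P = {7,10}:  v_{7} + v_{10} = v_{3} + 2·v_{6} ; sig = (2; 1,2)
  P = {5,7}:  v_{5} + v_{7} = v_{2} + 2·v_{6} + 2·v_{9} ; sig = (2; 1,2,2)
  P = {5,8}:  v_{5} + v_{8} = v_{2} + 2·v_{6} + 3·v_{9} ; sig = (2; 1,2,3)
  P = {3,6,9}:  v_{3} + v_{6} + v_{9} = v_{7} ; sig = (3; 1)
  P = {3,6,8}:  v_{3} + v_{6} + v_{8} = 2·v_{7} ; sig = (3; 2)
  P = {1,2,6,9}:  v_{1} + v_{2} + v_{6} + v_{9} = v_{5} ; sig = (4; 1)

so the primitive-relation signature multiset is
[(2; —), (2; —), (2; —), (2; 1), (2; 1), (2; 1,1), (2; 1,1), (2; 1,1), (2; 1,1,1), (2; 1,1,1), (2; 1,1,1), (2; 1,1,2), (2; 1,2), (2; 1,2), (2; 1,2), (2; 1,2,2), (2; 1,2,3), (3; 1), (3; 2), (4; 1)]


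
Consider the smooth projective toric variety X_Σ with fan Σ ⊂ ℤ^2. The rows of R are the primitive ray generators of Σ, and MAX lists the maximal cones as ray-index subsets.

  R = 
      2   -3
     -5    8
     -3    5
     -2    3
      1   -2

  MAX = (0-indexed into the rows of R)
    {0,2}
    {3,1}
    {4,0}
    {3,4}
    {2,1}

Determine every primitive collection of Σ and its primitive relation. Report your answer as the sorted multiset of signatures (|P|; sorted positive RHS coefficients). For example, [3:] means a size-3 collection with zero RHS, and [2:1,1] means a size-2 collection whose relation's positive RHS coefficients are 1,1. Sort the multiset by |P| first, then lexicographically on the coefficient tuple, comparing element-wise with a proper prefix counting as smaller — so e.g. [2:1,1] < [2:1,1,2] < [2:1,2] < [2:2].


Primitive collections (5):

  • {0,3}:  v_{0} + v_{3} = 0  so sig = [2:]
  • {0,1}:  v_{0} + v_{1} = v_{2}  so sig = [2:1]
  • {2,3}:  v_{2} + v_{3} = v_{1}  so sig = [2:1]
  • {2,4}:  v_{2} + v_{4} = v_{3}  so sig = [2:1]
  • {1,4}:  v_{1} + v_{4} = 2·v_{3}  so sig = [2:2]

so the primitive-relation signature multiset is
[[2:], [2:1], [2:1], [2:1], [2:2]]


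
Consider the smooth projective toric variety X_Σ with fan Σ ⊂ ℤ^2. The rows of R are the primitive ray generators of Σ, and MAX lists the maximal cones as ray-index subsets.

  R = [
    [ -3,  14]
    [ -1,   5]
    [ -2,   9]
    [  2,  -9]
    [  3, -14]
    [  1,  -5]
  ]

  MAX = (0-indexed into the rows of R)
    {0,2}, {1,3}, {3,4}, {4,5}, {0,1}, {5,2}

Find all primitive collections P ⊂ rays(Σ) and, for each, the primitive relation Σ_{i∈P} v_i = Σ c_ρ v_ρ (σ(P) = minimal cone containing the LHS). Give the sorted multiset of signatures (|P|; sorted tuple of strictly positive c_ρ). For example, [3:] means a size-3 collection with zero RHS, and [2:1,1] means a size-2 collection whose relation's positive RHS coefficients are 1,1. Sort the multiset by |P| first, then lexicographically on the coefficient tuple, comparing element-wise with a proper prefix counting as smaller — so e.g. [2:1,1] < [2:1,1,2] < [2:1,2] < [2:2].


|primitive collections| = 9. Relations:

  {0,4}:  v_{0} + v_{4} = 0  ⟹  sig = [2:]
  {1,5}:  v_{1} + v_{5} = 0  ⟹  sig = [2:]
  {2,3}:  v_{2} + v_{3} = 0  ⟹  sig = [2:]
  {0,3}:  v_{0} + v_{3} = v_{1}  ⟹  sig = [2:1]
  {0,5}:  v_{0} + v_{5} = v_{2}  ⟹  sig = [2:1]
  {1,2}:  v_{1} + v_{2} = v_{0}  ⟹  sig = [2:1]
  {1,4}:  v_{1} + v_{4} = v_{3}  ⟹  sig = [2:1]
  {2,4}:  v_{2} + v_{4} = v_{5}  ⟹  sig = [2:1]
  {3,5}:  v_{3} + v_{5} = v_{4}  ⟹  sig = [2:1]

Signatures (|P|; sorted positive RHS coefficients), sorted:
{ [2:] ×3,  [2:1] ×6 }


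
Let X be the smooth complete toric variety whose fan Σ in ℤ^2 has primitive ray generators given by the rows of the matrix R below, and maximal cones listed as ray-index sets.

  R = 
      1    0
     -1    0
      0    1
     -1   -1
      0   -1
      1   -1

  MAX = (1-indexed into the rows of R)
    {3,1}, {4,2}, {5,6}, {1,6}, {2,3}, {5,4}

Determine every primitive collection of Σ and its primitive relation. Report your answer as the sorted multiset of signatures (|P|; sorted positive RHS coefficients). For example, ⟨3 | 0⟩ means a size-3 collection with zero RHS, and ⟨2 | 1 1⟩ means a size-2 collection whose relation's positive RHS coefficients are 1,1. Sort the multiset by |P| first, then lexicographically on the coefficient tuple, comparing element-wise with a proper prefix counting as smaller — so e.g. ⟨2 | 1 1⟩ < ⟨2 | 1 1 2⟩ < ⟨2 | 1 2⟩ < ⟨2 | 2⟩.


9 collections generate NE(X_Σ); each relation:

  P={1,2}:  v_{1} + v_{2} = 0  ⟹  sig = ⟨2 | 0⟩
  P={3,5}:  v_{3} + v_{5} = 0  ⟹  sig = ⟨2 | 0⟩
  P={1,4}:  v_{1} + v_{4} = v_{5}  ⟹  sig = ⟨2 | 1⟩
  P={1,5}:  v_{1} + v_{5} = v_{6}  ⟹  sig = ⟨2 | 1⟩
  P={2,5}:  v_{2} + v_{5} = v_{4}  ⟹  sig = ⟨2 | 1⟩
  P={2,6}:  v_{2} + v_{6} = v_{5}  ⟹  sig = ⟨2 | 1⟩
  P={3,4}:  v_{3} + v_{4} = v_{2}  ⟹  sig = ⟨2 | 1⟩
  P={3,6}:  v_{3} + v_{6} = v_{1}  ⟹  sig = ⟨2 | 1⟩
  P={4,6}:  v_{4} + v_{6} = 2·v_{5}  ⟹  sig = ⟨2 | 2⟩

so the primitive-relation signature multiset is
{ ⟨2 | 0⟩ ×2,  ⟨2 | 1⟩ ×6,  ⟨2 | 2⟩ }


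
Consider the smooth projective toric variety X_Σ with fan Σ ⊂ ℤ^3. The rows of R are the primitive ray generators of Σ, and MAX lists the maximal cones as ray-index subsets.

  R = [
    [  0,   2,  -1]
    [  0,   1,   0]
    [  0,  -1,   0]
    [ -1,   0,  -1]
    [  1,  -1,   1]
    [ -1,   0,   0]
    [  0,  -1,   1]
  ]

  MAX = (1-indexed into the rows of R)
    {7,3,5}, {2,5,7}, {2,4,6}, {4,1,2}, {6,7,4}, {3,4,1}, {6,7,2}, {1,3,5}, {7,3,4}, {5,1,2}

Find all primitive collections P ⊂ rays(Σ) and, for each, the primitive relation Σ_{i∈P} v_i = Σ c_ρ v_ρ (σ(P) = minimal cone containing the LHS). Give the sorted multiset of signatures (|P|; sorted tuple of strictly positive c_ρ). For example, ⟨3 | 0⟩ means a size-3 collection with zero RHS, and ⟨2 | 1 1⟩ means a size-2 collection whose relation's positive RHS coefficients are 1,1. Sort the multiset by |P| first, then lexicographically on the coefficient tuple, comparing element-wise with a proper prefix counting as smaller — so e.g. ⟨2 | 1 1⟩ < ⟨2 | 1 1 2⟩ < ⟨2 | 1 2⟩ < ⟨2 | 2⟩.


Primitive collections (7):

  P = {2,3}:  v_{2} + v_{3} = 0  →  sig = ⟨2 | 0⟩
  P = {1,7}:  v_{1} + v_{7} = v_{2}  →  sig = ⟨2 | 1⟩
  P = {4,5}:  v_{4} + v_{5} = v_{3}  →  sig = ⟨2 | 1⟩
  P = {5,6}:  v_{5} + v_{6} = v_{7}  →  sig = ⟨2 | 1⟩
  P = {3,6}:  v_{3} + v_{6} = v_{4} + v_{7}  →  sig = ⟨2 | 1 1⟩
  P = {1,6}:  v_{1} + v_{6} = 2·v_{2} + v_{4}  →  sig = ⟨2 | 1 2⟩
  P = {2,4,7}:  v_{2} + v_{4} + v_{7} = v_{6}  →  sig = ⟨3 | 1⟩

Sorted signature multiset PRS(X):
    |P|=2: 6 collections, coeffs (), (1), (1), (1), (1,1), (1,2)
    |P|=3: 1 collection, coeffs (1)


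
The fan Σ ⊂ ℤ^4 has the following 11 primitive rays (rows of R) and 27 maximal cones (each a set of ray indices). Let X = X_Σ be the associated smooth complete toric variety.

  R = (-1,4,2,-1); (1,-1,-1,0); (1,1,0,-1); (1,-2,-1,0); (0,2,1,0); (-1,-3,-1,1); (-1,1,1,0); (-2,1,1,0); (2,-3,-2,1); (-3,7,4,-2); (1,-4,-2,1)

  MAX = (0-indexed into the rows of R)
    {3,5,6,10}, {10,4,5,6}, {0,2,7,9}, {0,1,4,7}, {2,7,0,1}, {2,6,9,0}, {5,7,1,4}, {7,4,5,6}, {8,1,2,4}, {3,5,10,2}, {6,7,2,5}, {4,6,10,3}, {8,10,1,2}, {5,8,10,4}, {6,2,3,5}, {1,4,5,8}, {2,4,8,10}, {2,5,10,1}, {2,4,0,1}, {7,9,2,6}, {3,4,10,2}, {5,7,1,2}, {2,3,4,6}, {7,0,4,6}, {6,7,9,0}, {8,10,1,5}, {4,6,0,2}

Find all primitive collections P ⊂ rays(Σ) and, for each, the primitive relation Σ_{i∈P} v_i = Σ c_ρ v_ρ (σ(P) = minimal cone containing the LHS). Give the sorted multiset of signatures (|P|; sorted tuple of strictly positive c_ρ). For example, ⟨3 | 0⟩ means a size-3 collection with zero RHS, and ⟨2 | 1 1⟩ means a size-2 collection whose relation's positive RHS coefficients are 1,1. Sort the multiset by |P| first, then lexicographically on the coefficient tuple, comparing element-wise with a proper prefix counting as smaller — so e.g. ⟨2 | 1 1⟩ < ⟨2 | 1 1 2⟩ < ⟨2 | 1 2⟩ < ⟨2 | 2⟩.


The 24 primitive collections of Σ (r=11, n=4):

  {0,10}:  v_{0} + v_{10} = 0  ⇒ sig = ⟨2 | 0⟩
  {1,6}:  v_{1} + v_{6} = 0  ⇒ sig = ⟨2 | 0⟩
  {0,5}:  v_{0} + v_{5} = v_{7}  ⇒ sig = ⟨2 | 1⟩
  {7,10}:  v_{7} + v_{10} = v_{5}  ⇒ sig = ⟨2 | 1⟩
  {8,9}:  v_{8} + v_{9} = v_{0}  ⇒ sig = ⟨2 | 1⟩
  {0,3}:  v_{0} + v_{3} = v_{2} + v_{6}  ⇒ sig = ⟨2 | 1 1⟩
  {0,8}:  v_{0} + v_{8} = v_{1} + v_{4}  ⇒ sig = ⟨2 | 1 1⟩
  {1,3}:  v_{1} + v_{3} = v_{2} + v_{10}  ⇒ sig = ⟨2 | 1 1⟩
  {6,8}:  v_{6} + v_{8} = v_{4} + v_{10}  ⇒ sig = ⟨2 | 1 1⟩
  {1,9}:  v_{1} + v_{9} = v_{0} + v_{2} + v_{7}  ⇒ sig = ⟨2 | 1 1 1⟩
  {3,7}:  v_{3} + v_{7} = v_{2} + v_{5} + v_{6}  ⇒ sig = ⟨2 | 1 1 1⟩
  {7,8}:  v_{7} + v_{8} = v_{1} + v_{4} + v_{5}  ⇒ sig = ⟨2 | 1 1 1⟩
  {9,10}:  v_{9} + v_{10} = v_{2} + v_{6} + v_{7}  ⇒ sig = ⟨2 | 1 1 1⟩
  {3,8}:  v_{3} + v_{8} = v_{2} + v_{4} + 2·v_{10}  ⇒ sig = ⟨2 | 1 1 2⟩
  {5,9}:  v_{5} + v_{9} = v_{2} + v_{6} + 2·v_{7}  ⇒ sig = ⟨2 | 1 1 2⟩
  {4,9}:  v_{4} + v_{9} = 2·v_{0} + v_{6}  ⇒ sig = ⟨2 | 1 2⟩
  {3,9}:  v_{3} + v_{9} = 2·v_{2} + 2·v_{6} + v_{7}  ⇒ sig = ⟨2 | 1 2 2⟩
  {2,4,5}:  v_{2} + v_{4} + v_{5} = 0  ⇒ sig = ⟨3 | 0⟩
  {1,4,10}:  v_{1} + v_{4} + v_{10} = v_{8}  ⇒ sig = ⟨3 | 1⟩
  {2,4,7}:  v_{2} + v_{4} + v_{7} = v_{0}  ⇒ sig = ⟨3 | 1⟩
  {2,6,10}:  v_{2} + v_{6} + v_{10} = v_{3}  ⇒ sig = ⟨3 | 1⟩
  {2,5,8}:  v_{2} + v_{5} + v_{8} = v_{1} + v_{10}  ⇒ sig = ⟨3 | 1 1⟩
  {3,4,5}:  v_{3} + v_{4} + v_{5} = v_{6} + v_{10}  ⇒ sig = ⟨3 | 1 1⟩
  {0,2,6,7}:  v_{0} + v_{2} + v_{6} + v_{7} = v_{9}  ⇒ sig = ⟨4 | 1⟩

Signatures (|P|; sorted positive RHS coefficients), sorted:
[⟨2 | 0⟩, ⟨2 | 0⟩, ⟨2 | 1⟩, ⟨2 | 1⟩, ⟨2 | 1⟩, ⟨2 | 1 1⟩, ⟨2 | 1 1⟩, ⟨2 | 1 1⟩, ⟨2 | 1 1⟩, ⟨2 | 1 1 1⟩, ⟨2 | 1 1 1⟩, ⟨2 | 1 1 1⟩, ⟨2 | 1 1 1⟩, ⟨2 | 1 1 2⟩, ⟨2 | 1 1 2⟩, ⟨2 | 1 2⟩, ⟨2 | 1 2 2⟩, ⟨3 | 0⟩, ⟨3 | 1⟩, ⟨3 | 1⟩, ⟨3 | 1⟩, ⟨3 | 1 1⟩, ⟨3 | 1 1⟩, ⟨4 | 1⟩]


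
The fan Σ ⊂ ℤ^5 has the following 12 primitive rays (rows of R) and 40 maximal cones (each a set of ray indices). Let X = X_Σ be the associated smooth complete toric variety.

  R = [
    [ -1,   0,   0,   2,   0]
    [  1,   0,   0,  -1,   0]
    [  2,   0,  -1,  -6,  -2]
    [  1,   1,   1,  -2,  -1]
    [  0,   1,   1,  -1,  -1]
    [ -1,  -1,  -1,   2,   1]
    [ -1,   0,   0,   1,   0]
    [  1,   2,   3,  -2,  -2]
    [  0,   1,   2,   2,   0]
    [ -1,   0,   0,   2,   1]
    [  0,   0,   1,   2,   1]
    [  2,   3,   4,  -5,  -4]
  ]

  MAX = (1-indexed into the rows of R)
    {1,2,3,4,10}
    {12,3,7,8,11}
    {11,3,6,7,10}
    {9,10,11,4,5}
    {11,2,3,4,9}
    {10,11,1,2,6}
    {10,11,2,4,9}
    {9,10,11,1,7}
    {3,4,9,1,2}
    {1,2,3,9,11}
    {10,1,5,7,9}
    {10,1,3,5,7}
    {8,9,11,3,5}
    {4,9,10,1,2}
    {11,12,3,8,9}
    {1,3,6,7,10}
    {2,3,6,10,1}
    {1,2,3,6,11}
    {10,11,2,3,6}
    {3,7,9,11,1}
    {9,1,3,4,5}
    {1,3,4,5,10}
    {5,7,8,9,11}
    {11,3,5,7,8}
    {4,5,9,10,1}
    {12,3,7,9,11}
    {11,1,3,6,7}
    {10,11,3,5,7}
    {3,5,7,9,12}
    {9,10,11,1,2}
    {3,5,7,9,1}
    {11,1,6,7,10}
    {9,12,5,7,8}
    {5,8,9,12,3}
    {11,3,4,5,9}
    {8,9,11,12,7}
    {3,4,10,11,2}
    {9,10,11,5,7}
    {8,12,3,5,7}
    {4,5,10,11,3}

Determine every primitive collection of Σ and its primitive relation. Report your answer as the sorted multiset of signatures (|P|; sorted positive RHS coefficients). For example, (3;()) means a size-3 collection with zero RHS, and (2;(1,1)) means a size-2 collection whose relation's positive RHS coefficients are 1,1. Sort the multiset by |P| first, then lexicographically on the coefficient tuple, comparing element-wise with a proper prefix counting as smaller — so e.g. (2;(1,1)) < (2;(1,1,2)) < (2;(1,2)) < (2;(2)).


Primitive collections (23):

  • {2,7}:  v_{2} + v_{7} = 0 — sig = (2;())
  • {4,6}:  v_{4} + v_{6} = 0 — sig = (2;())
  • {2,5}:  v_{2} + v_{5} = v_{4} — sig = (2;(1))
  • {4,7}:  v_{4} + v_{7} = v_{5} — sig = (2;(1))
  • {5,6}:  v_{5} + v_{6} = v_{7} — sig = (2;(1))
  • {6,9}:  v_{6} + v_{9} = v_{1} + v_{11} — sig = (2;(1,1))
  • {10,12}:  v_{10} + v_{12} = v_{5} + v_{8} — sig = (2;(1,1))
  • {2,12}:  v_{2} + v_{12} = v_{3} + v_{8} + v_{9} — sig = (2;(1,1,1))
  • {2,8}:  v_{2} + v_{8} = v_{3} + v_{5} + v_{9} + v_{11} — sig = (2;(1,1,1,1))
  • {4,12}:  v_{4} + v_{12} = v_{3} + v_{5} + v_{8} + v_{9} — sig = (2;(1,1,1,1))
  • {4,8}:  v_{4} + v_{8} = v_{3} + 2·v_{5} + v_{9} + v_{11} — sig = (2;(1,1,1,2))
  • {6,8}:  v_{6} + v_{8} = v_{3} + 2·v_{7} + v_{9} + v_{11} — sig = (2;(1,1,1,2))
  • {8,10}:  v_{8} + v_{10} = 2·v_{5} + v_{11} — sig = (2;(1,2))
  • {1,8}:  v_{1} + v_{8} = v_{3} + 2·v_{7} + 2·v_{9} — sig = (2;(1,2,2))
  • {6,12}:  v_{6} + v_{12} = 2·v_{3} + 3·v_{7} + 2·v_{9} + v_{11} — sig = (2;(1,2,2,3))
  • {1,12}:  v_{1} + v_{12} = 2·v_{3} + 3·v_{7} + 3·v_{9} — sig = (2;(2,3,3))
  • {1,4,11}:  v_{1} + v_{4} + v_{11} = v_{9} — sig = (3;(1))
  • {3,9,10}:  v_{3} + v_{9} + v_{10} = v_{4} — sig = (3;(1))
  • {1,5,11}:  v_{1} + v_{5} + v_{11} = v_{7} + v_{9} — sig = (3;(1,1))
  • {5,11,12}:  v_{5} + v_{11} + v_{12} = 2·v_{8} — sig = (3;(2))
  • {1,3,10,11}:  v_{1} + v_{3} + v_{10} + v_{11} = 0 — sig = (4;())
  • {3,7,8,9}:  v_{3} + v_{7} + v_{8} + v_{9} = v_{12} — sig = (4;(1))
  • {3,5,7,9,11}:  v_{3} + v_{5} + v_{7} + v_{9} + v_{11} = v_{8} — sig = (5;(1))

Sorted signature multiset PRS(X):
    |P|=2: 16 collections, coeffs (), (), (1), (1), (1), (1,1), (1,1), (1,1,1), (1,1,1,1), (1,1,1,1), (1,1,1,2), (1,1,1,2), (1,2), (1,2,2), (1,2,2,3), (2,3,3)
    |P|=3: 4 collections, coeffs (1), (1), (1,1), (2)
    |P|=4: 2 collections, coeffs (), (1)
    |P|=5: 1 collection, coeffs (1)


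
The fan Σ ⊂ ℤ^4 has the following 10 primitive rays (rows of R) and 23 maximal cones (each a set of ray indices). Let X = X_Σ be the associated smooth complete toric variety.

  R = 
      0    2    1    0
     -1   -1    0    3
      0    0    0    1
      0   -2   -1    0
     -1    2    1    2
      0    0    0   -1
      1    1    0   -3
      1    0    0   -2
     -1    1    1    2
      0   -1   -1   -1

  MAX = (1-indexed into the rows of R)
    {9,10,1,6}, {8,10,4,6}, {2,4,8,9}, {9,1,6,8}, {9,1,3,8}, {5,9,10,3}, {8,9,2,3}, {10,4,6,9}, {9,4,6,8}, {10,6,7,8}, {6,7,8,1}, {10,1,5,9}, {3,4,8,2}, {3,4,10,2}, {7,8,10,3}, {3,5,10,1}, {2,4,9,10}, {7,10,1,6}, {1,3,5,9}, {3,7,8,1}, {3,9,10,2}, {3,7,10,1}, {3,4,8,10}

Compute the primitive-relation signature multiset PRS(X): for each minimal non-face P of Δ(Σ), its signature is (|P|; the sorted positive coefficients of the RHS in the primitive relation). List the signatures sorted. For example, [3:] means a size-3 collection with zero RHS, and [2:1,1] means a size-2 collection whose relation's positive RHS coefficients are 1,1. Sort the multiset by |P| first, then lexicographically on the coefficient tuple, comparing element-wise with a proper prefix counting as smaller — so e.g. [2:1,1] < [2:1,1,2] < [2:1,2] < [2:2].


Σ has 17 primitive collections:

  P={1,4}:  v_{1} + v_{4} = 0  →  sig = [2:]
  P={2,7}:  v_{2} + v_{7} = 0  →  sig = [2:]
  P={3,6}:  v_{3} + v_{6} = 0  →  sig = [2:]
  P={5,8}:  v_{5} + v_{8} = v_{1}  →  sig = [2:1]
  P={1,2}:  v_{1} + v_{2} = v_{3} + v_{9}  →  sig = [2:1,1]
  P={2,6}:  v_{2} + v_{6} = v_{4} + v_{9}  →  sig = [2:1,1]
  P={4,7}:  v_{4} + v_{7} = v_{8} + v_{10}  →  sig = [2:1,1]
  P={7,9}:  v_{7} + v_{9} = v_{1} + v_{6}  →  sig = [2:1,1]
  P={4,5}:  v_{4} + v_{5} = v_{3} + v_{9} + v_{10}  →  sig = [2:1,1,1]
  P={5,6}:  v_{5} + v_{6} = v_{1} + v_{9} + v_{10}  →  sig = [2:1,1,1]
  P={5,7}:  v_{5} + v_{7} = 2·v_{1} + v_{10}  →  sig = [2:1,2]
  P={2,5}:  v_{2} + v_{5} = 2·v_{3} + 2·v_{9} + v_{10}  →  sig = [2:1,2,2]
  P={1,8,10}:  v_{1} + v_{8} + v_{10} = v_{7}  →  sig = [3:1]
  P={2,8,10}:  v_{2} + v_{8} + v_{10} = v_{4}  →  sig = [3:1]
  P={3,4,9}:  v_{3} + v_{4} + v_{9} = v_{2}  →  sig = [3:1]
  P={8,9,10}:  v_{8} + v_{9} + v_{10} = v_{6}  →  sig = [3:1]
  P={1,3,9,10}:  v_{1} + v_{3} + v_{9} + v_{10} = v_{5}  →  sig = [4:1]

so the primitive-relation signature multiset is
    |P|=2: 12 collections, coeffs (), (), (), (1), (1,1), (1,1), (1,1), (1,1), (1,1,1), (1,1,1), (1,2), (1,2,2)
    |P|=3: 4 collections, coeffs (1), (1), (1), (1)
    |P|=4: 1 collection, coeffs (1)


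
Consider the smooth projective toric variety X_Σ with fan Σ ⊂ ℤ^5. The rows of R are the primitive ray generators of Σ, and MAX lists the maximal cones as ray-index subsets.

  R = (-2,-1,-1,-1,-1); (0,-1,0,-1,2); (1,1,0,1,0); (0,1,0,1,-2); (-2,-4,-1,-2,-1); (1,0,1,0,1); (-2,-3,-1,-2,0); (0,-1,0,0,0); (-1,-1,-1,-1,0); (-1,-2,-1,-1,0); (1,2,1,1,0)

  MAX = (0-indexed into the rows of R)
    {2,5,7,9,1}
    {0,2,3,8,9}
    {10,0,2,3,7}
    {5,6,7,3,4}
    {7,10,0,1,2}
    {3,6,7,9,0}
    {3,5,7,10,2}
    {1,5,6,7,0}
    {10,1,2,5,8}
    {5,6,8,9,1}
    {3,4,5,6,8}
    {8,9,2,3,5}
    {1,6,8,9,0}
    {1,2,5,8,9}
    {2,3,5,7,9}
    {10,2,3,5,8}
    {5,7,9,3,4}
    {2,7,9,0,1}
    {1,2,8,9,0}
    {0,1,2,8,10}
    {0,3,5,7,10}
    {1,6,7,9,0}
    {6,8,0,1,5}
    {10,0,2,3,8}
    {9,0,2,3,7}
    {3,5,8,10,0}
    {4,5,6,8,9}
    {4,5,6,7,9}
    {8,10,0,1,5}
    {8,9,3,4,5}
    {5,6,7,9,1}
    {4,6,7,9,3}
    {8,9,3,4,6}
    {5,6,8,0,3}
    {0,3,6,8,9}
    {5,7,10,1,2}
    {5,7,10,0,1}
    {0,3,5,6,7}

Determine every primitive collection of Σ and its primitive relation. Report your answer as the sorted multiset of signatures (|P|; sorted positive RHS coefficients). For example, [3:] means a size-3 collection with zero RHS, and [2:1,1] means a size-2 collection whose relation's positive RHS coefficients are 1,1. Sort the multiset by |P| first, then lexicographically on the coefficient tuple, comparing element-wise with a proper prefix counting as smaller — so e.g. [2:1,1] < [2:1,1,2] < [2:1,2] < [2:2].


|primitive collections| = 12. Relations:

  • {1,3}:  v_{1} + v_{3} = 0  →  sig = [2:]
  • {9,10}:  v_{9} + v_{10} = 0  →  sig = [2:]
  • {2,6}:  v_{2} + v_{6} = v_{9}  →  sig = [2:1]
  • {7,8}:  v_{7} + v_{8} = v_{9}  →  sig = [2:1]
  • {6,10}:  v_{6} + v_{10} = v_{0} + v_{5}  →  sig = [2:1,1]
  • {1,4}:  v_{1} + v_{4} = v_{5} + v_{6} + v_{9}  →  sig = [2:1,1,1]
  • {4,10}:  v_{4} + v_{10} = v_{3} + v_{5} + v_{6}  →  sig = [2:1,1,1]
  • {2,4}:  v_{2} + v_{4} = v_{3} + v_{5} + 2·v_{9}  →  sig = [2:1,1,2]
  • {0,4}:  v_{0} + v_{4} = v_{3} + 2·v_{6}  →  sig = [2:1,2]
  • {0,2,5}:  v_{0} + v_{2} + v_{5} = 0  →  sig = [3:]
  • {0,5,9}:  v_{0} + v_{5} + v_{9} = v_{6}  →  sig = [3:1]
  • {3,5,6,9}:  v_{3} + v_{5} + v_{6} + v_{9} = v_{4}  →  sig = [4:1]

Signatures (|P|; sorted positive RHS coefficients), sorted:
{ [2:] ×2,  [2:1] ×2,  [2:1,1],  [2:1,1,1] ×2,  [2:1,1,2],  [2:1,2],  [3:],  [3:1],  [4:1] }


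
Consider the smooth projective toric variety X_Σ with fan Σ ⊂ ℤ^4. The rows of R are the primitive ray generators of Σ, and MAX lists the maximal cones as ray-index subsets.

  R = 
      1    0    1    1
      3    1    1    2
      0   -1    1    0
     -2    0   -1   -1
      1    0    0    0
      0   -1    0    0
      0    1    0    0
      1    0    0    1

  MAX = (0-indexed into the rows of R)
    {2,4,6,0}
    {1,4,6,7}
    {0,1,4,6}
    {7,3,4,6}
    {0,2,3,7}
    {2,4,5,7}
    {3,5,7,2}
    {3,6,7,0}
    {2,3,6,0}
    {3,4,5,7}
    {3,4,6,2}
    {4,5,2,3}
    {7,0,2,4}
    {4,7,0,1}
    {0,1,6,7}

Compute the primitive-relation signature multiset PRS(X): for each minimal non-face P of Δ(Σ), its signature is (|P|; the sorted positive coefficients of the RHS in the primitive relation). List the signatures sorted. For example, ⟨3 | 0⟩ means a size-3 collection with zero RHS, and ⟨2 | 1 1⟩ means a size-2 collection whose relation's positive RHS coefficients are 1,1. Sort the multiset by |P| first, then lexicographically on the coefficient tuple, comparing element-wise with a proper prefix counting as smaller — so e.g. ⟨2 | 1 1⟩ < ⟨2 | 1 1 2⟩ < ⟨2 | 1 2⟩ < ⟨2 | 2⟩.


Σ has 9 primitive collections:

  P={5,6}:  v_{5} + v_{6} = 0  so sig = ⟨2 | 0⟩
  P={0,5}:  v_{0} + v_{5} = v_{2} + v_{7}  so sig = ⟨2 | 1 1⟩
  P={1,3}:  v_{1} + v_{3} = v_{6} + v_{7}  so sig = ⟨2 | 1 1⟩
  P={1,5}:  v_{1} + v_{5} = v_{0} + v_{4} + v_{7}  so sig = ⟨2 | 1 1 1⟩
  P={1,2}:  v_{1} + v_{2} = 2·v_{0} + v_{4}  so sig = ⟨2 | 1 2⟩
  P={0,3,4}:  v_{0} + v_{3} + v_{4} = 0  so sig = ⟨3 | 0⟩
  P={2,6,7}:  v_{2} + v_{6} + v_{7} = v_{0}  so sig = ⟨3 | 1⟩
  P={0,4,6,7}:  v_{0} + v_{4} + v_{6} + v_{7} = v_{1}  so sig = ⟨4 | 1⟩
  P={2,3,4,7}:  v_{2} + v_{3} + v_{4} + v_{7} = v_{5}  so sig = ⟨4 | 1⟩

so the primitive-relation signature multiset is
    ⟨2 | 0⟩
    ⟨2 | 1 1⟩
    ⟨2 | 1 1⟩
    ⟨2 | 1 1 1⟩
    ⟨2 | 1 2⟩
    ⟨3 | 0⟩
    ⟨3 | 1⟩
    ⟨4 | 1⟩
    ⟨4 | 1⟩


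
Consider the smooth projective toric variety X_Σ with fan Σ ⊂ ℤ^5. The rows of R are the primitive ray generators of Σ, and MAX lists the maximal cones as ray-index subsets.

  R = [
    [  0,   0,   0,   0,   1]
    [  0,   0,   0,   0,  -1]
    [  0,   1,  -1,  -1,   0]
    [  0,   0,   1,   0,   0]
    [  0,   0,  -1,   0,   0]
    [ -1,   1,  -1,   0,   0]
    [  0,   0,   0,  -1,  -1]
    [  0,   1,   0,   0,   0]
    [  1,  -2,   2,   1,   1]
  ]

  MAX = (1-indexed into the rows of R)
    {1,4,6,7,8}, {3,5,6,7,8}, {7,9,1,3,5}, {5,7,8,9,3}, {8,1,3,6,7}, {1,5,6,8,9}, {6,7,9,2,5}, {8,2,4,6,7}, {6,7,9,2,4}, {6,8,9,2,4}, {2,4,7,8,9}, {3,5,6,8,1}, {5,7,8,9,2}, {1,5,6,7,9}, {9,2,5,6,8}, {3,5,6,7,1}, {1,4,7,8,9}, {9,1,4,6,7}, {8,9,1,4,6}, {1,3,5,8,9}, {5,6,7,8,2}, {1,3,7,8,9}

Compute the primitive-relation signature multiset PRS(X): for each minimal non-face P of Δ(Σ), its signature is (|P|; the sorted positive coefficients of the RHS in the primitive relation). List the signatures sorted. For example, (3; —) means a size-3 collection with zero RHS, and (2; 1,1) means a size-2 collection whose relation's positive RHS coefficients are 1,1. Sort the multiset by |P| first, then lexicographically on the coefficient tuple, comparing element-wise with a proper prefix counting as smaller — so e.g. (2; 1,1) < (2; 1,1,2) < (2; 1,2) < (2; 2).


The 7 primitive collections of Σ (r=9, n=5):

  P = {1,2}:  v_{1} + v_{2} = 0 ; sig = (2; —)
  P = {4,5}:  v_{4} + v_{5} = 0 ; sig = (2; —)
  P = {2,3}:  v_{2} + v_{3} = v_{5} + v_{7} + v_{8} ; sig = (2; 1,1,1)
  P = {3,4}:  v_{3} + v_{4} = v_{1} + v_{7} + v_{8} ; sig = (2; 1,1,1)
  P = {3,6,9}:  v_{3} + v_{6} + v_{9} = v_{1} ; sig = (3; 1)
  P = {1,5,7,8}:  v_{1} + v_{5} + v_{7} + v_{8} = v_{3} ; sig = (4; 1)
  P = {6,7,8,9}:  v_{6} + v_{7} + v_{8} + v_{9} = v_{4} ; sig = (4; 1)

Hence PRS(X_Σ) =
{ (2; —) ×2,  (2; 1,1,1) ×2,  (3; 1),  (4; 1) ×2 }


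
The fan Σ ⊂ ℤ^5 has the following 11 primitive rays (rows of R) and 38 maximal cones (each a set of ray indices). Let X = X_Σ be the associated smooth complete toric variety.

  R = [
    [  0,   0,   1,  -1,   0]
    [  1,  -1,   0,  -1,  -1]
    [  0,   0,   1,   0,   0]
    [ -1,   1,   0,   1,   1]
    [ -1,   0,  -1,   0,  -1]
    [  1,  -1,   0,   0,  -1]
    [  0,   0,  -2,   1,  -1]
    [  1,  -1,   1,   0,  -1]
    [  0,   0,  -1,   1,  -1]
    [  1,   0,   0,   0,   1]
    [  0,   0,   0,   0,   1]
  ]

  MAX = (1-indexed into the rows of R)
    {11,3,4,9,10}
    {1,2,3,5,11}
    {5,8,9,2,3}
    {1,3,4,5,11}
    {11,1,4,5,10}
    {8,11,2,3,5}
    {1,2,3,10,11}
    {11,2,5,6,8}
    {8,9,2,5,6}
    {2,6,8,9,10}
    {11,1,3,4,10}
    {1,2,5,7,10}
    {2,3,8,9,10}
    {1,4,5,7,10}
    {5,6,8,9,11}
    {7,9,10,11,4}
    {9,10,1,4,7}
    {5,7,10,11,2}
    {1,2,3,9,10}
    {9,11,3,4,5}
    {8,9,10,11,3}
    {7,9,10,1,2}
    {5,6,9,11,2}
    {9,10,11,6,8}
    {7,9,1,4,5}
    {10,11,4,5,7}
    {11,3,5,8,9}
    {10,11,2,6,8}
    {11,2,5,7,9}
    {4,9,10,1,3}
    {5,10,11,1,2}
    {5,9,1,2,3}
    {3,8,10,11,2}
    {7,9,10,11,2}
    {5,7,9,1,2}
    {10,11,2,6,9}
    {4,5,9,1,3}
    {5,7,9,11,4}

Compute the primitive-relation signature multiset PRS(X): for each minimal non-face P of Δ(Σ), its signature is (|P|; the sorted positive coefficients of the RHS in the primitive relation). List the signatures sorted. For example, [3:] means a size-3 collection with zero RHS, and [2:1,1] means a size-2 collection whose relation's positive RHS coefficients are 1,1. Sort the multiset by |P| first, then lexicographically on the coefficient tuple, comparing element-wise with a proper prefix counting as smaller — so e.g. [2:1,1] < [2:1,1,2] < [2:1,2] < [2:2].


Primitive collections (17):

  P={2,4}:  v_{2} + v_{4} = 0 ; sig = [2:]
  P={3,6}:  v_{3} + v_{6} = v_{8} ; sig = [2:1]
  P={3,7}:  v_{3} + v_{7} = v_{9} ; sig = [2:1]
  P={1,6}:  v_{1} + v_{6} = v_{2} + v_{3} ; sig = [2:1,1]
  P={7,8}:  v_{7} + v_{8} = v_{6} + v_{9} ; sig = [2:1,1]
  P={4,6}:  v_{4} + v_{6} = v_{3} + v_{9} + v_{11} ; sig = [2:1,1,1]
  P={4,8}:  v_{4} + v_{8} = 2·v_{3} + v_{9} + v_{11} ; sig = [2:1,1,2]
  P={6,7}:  v_{6} + v_{7} = v_{2} + 2·v_{9} + v_{11} ; sig = [2:1,1,2]
  P={1,8}:  v_{1} + v_{8} = v_{2} + 2·v_{3} ; sig = [2:1,2]
  P={1,9,11}:  v_{1} + v_{9} + v_{11} = 0 ; sig = [3:]
  P={3,5,10}:  v_{3} + v_{5} + v_{10} = 0 ; sig = [3:]
  P={5,8,10}:  v_{5} + v_{8} + v_{10} = v_{6} ; sig = [3:1]
  P={5,9,10}:  v_{5} + v_{9} + v_{10} = v_{7} ; sig = [3:1]
  P={1,7,11}:  v_{1} + v_{7} + v_{11} = v_{5} + v_{10} ; sig = [3:1,1]
  P={5,6,10}:  v_{5} + v_{6} + v_{10} = v_{2} + v_{9} + v_{11} ; sig = [3:1,1,1]
  P={2,3,9,11}:  v_{2} + v_{3} + v_{9} + v_{11} = v_{6} ; sig = [4:1]
  P={2,8,9,11}:  v_{2} + v_{8} + v_{9} + v_{11} = 2·v_{6} ; sig = [4:2]

Signatures (|P|; sorted positive RHS coefficients), sorted:
    [2:]
    [2:1]
    [2:1]
    [2:1,1]
    [2:1,1]
    [2:1,1,1]
    [2:1,1,2]
    [2:1,1,2]
    [2:1,2]
    [3:]
    [3:]
    [3:1]
    [3:1]
    [3:1,1]
    [3:1,1,1]
    [4:1]
    [4:2]


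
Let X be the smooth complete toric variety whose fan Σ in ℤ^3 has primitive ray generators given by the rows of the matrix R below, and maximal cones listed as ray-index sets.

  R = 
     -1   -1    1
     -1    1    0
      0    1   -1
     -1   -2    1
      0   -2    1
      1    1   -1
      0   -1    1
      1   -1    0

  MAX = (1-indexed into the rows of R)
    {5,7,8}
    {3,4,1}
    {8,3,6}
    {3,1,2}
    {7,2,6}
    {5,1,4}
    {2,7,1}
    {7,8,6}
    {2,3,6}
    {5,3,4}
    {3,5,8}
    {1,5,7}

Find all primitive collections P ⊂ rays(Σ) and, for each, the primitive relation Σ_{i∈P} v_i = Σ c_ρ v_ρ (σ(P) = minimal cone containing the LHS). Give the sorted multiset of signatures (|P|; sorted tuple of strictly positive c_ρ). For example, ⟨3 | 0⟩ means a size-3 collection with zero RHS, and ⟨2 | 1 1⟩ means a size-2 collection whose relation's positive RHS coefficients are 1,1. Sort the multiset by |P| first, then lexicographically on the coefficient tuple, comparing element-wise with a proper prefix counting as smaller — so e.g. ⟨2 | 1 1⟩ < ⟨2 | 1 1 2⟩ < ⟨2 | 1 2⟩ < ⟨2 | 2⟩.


Minimal non-faces — 11 found among 8 rays, 12 max cones:

  P = {1,6}:  v_{1} + v_{6} = 0 — sig = ⟨2 | 0⟩
  P = {2,8}:  v_{2} + v_{8} = 0 — sig = ⟨2 | 0⟩
  P = {3,7}:  v_{3} + v_{7} = 0 — sig = ⟨2 | 0⟩
  P = {1,8}:  v_{1} + v_{8} = v_{5} — sig = ⟨2 | 1⟩
  P = {2,5}:  v_{2} + v_{5} = v_{1} — sig = ⟨2 | 1⟩
  P = {5,6}:  v_{5} + v_{6} = v_{8} — sig = ⟨2 | 1⟩
  P = {4,6}:  v_{4} + v_{6} = v_{3} + v_{5} — sig = ⟨2 | 1 1⟩
  P = {4,7}:  v_{4} + v_{7} = v_{1} + v_{5} — sig = ⟨2 | 1 1⟩
  P = {2,4}:  v_{2} + v_{4} = 2·v_{1} + v_{3} — sig = ⟨2 | 1 2⟩
  P = {4,8}:  v_{4} + v_{8} = v_{3} + 2·v_{5} — sig = ⟨2 | 1 2⟩
  P = {1,3,5}:  v_{1} + v_{3} + v_{5} = v_{4} — sig = ⟨3 | 1⟩

so the primitive-relation signature multiset is
    |P|=2: 10 collections, coeffs (), (), (), (1), (1), (1), (1,1), (1,1), (1,2), (1,2)
    |P|=3: 1 collection, coeffs (1)


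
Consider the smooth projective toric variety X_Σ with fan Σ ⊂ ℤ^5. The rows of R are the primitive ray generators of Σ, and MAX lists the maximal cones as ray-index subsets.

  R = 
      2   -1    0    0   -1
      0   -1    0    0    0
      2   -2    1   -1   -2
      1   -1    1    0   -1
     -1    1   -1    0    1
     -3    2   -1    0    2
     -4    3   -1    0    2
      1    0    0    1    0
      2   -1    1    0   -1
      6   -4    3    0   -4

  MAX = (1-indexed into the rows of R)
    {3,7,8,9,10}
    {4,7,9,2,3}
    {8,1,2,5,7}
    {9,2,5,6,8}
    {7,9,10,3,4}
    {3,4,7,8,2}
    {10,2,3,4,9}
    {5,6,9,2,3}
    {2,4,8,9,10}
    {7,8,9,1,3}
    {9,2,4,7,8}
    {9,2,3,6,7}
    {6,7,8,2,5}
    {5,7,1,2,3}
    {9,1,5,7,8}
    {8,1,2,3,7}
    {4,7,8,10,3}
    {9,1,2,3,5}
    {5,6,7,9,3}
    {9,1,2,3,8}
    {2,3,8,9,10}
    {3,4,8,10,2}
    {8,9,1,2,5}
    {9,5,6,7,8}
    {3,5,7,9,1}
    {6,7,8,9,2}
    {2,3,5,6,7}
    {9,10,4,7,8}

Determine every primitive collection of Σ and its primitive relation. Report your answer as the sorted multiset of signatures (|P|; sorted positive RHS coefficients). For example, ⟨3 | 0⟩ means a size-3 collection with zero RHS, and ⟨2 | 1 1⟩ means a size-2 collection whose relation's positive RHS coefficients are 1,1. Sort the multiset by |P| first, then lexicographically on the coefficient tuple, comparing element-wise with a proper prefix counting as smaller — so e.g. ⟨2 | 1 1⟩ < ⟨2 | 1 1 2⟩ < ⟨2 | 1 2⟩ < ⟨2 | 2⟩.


Δ(Σ) — 10 vertices, 14 min non-faces:

  • {4,5}:  v_{4} + v_{5} = 0  so sig = ⟨2 | 0⟩
  • {1,6}:  v_{1} + v_{6} = v_{5}  so sig = ⟨2 | 1⟩
  • {1,4}:  v_{1} + v_{4} = v_{3} + v_{8}  so sig = ⟨2 | 1 1⟩
  • {6,10}:  v_{6} + v_{10} = v_{4} + v_{9}  so sig = ⟨2 | 1 1⟩
  • {4,6}:  v_{4} + v_{6} = v_{2} + v_{7} + v_{9}  so sig = ⟨2 | 1 1 1⟩
  • {5,10}:  v_{5} + v_{10} = v_{3} + v_{8} + v_{9}  so sig = ⟨2 | 1 1 1⟩
  • {1,10}:  v_{1} + v_{10} = 2·v_{3} + 2·v_{8} + v_{9}  so sig = ⟨2 | 1 2 2⟩
  • {3,6,8}:  v_{3} + v_{6} + v_{8} = 0  so sig = ⟨3 | 0⟩
  • {3,5,8}:  v_{3} + v_{5} + v_{8} = v_{1}  so sig = ⟨3 | 1⟩
  • {2,7,10}:  v_{2} + v_{7} + v_{10} = 2·v_{4}  so sig = ⟨3 | 2⟩
  • {1,2,7,9}:  v_{1} + v_{2} + v_{7} + v_{9} = 0  so sig = ⟨4 | 0⟩
  • {2,5,7,9}:  v_{2} + v_{5} + v_{7} + v_{9} = v_{6}  so sig = ⟨4 | 1⟩
  • {3,4,8,9}:  v_{3} + v_{4} + v_{8} + v_{9} = v_{10}  so sig = ⟨4 | 1⟩
  • {2,3,7,8,9}:  v_{2} + v_{3} + v_{7} + v_{8} + v_{9} = v_{4}  so sig = ⟨5 | 1⟩

so the primitive-relation signature multiset is
    ⟨2 | 0⟩
    ⟨2 | 1⟩
    ⟨2 | 1 1⟩
    ⟨2 | 1 1⟩
    ⟨2 | 1 1 1⟩
    ⟨2 | 1 1 1⟩
    ⟨2 | 1 2 2⟩
    ⟨3 | 0⟩
    ⟨3 | 1⟩
    ⟨3 | 2⟩
    ⟨4 | 0⟩
    ⟨4 | 1⟩
    ⟨4 | 1⟩
    ⟨5 | 1⟩


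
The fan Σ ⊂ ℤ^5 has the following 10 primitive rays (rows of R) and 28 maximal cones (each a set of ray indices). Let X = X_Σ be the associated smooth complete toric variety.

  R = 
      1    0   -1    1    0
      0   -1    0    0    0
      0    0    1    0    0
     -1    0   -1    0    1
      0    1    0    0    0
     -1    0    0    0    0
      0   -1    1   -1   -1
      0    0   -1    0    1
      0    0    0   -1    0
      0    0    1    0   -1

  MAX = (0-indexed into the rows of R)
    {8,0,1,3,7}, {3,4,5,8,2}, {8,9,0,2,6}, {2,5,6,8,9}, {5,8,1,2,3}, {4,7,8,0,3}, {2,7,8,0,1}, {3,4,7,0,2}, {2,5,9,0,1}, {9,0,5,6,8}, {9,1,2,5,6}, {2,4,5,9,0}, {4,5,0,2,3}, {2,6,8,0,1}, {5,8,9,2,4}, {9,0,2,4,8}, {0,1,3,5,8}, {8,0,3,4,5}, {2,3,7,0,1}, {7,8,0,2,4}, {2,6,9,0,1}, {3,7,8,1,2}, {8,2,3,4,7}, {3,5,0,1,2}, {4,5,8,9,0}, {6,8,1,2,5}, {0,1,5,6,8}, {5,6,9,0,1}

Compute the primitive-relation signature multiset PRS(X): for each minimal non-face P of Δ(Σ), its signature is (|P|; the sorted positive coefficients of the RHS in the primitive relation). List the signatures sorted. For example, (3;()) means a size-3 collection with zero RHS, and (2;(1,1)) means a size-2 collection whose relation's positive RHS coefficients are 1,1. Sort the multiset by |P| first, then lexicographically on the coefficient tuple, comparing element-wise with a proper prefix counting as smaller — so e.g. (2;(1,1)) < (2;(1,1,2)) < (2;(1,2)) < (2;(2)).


11 collections generate NE(X_Σ); each relation:

  P={1,4}:  v_{1} + v_{4} = 0 — sig = (2;())
  P={7,9}:  v_{7} + v_{9} = 0 — sig = (2;())
  P={3,9}:  v_{3} + v_{9} = v_{5} — sig = (2;(1))
  P={5,7}:  v_{5} + v_{7} = v_{3} — sig = (2;(1))
  P={4,6}:  v_{4} + v_{6} = v_{8} + v_{9} — sig = (2;(1,1))
  P={6,7}:  v_{6} + v_{7} = v_{1} + v_{8} — sig = (2;(1,1))
  P={3,6}:  v_{3} + v_{6} = v_{1} + v_{5} + v_{8} — sig = (2;(1,1,1))
  P={1,8,9}:  v_{1} + v_{8} + v_{9} = v_{6} — sig = (3;(1))
  P={0,2,5,8}:  v_{0} + v_{2} + v_{5} + v_{8} = 0 — sig = (4;())
  P={0,2,3,8}:  v_{0} + v_{2} + v_{3} + v_{8} = v_{7} — sig = (4;(1))
  P={0,2,5,6}:  v_{0} + v_{2} + v_{5} + v_{6} = v_{1} + v_{9} — sig = (4;(1,1))

Hence PRS(X_Σ) =
    (2;())
    (2;())
    (2;(1))
    (2;(1))
    (2;(1,1))
    (2;(1,1))
    (2;(1,1,1))
    (3;(1))
    (4;())
    (4;(1))
    (4;(1,1))
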